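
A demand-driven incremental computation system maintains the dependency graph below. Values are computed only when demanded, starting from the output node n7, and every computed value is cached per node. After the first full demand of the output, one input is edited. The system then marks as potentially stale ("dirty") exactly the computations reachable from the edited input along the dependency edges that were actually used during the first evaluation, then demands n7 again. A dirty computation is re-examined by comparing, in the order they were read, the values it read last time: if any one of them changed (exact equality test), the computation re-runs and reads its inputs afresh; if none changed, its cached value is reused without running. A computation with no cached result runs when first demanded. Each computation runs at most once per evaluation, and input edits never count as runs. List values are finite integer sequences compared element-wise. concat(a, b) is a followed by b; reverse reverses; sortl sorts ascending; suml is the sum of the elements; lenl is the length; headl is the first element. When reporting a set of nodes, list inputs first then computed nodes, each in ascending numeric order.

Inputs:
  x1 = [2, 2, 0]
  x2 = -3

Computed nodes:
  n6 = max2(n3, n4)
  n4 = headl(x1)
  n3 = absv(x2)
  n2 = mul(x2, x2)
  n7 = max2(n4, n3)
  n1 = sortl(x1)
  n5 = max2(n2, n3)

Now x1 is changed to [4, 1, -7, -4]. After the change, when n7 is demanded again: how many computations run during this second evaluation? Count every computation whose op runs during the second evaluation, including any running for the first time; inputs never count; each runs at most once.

Computations that run: n4, n7 — 2 in total.

First evaluation (everything demanded from the output):
  n3 = absv(-3) = 3
  n4 = headl([2, 2, 0]) = 2
  n7 = max2(2, 3) = 3

Propagation after the edit:
  n4: runs — x1 [2, 2, 0]->[4, 1, -7, -4]; result 4.
  n7: runs — n4 2->4; result 4.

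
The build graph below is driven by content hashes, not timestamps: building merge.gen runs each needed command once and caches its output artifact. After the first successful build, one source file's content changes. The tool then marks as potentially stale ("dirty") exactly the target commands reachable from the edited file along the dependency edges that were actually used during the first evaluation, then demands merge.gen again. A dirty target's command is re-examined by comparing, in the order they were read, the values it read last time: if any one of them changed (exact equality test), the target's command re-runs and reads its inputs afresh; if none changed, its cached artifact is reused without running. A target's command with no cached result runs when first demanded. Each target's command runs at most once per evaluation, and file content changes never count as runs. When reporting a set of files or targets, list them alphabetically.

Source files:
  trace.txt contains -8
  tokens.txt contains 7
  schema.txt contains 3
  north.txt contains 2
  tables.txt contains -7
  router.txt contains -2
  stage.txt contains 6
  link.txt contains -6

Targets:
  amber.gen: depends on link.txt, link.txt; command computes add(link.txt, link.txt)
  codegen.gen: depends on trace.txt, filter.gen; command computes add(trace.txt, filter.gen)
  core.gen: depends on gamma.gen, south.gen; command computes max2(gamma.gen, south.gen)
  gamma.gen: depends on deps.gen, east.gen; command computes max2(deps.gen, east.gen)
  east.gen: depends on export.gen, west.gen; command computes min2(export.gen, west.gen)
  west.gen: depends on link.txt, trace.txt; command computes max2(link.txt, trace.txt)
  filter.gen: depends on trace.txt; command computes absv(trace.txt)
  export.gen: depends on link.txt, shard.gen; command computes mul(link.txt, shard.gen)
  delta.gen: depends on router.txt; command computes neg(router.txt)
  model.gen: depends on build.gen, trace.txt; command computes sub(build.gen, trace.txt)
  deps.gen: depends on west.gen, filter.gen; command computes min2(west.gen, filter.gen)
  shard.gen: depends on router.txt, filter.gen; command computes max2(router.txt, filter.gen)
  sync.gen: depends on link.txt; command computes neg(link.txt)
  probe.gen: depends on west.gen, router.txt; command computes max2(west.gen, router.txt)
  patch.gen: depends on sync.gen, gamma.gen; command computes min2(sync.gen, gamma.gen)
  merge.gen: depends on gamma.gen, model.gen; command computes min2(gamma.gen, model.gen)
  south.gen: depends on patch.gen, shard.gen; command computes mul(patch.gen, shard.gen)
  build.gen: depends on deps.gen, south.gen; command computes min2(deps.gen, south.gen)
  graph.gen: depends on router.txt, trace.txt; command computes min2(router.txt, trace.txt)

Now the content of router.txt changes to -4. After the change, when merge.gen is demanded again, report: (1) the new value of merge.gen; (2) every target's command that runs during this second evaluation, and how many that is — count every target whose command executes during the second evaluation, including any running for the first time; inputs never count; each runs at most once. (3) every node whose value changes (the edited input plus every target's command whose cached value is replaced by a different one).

merge.gen now evaluates to -40.
Run set: shard.gen (1 run).
Changed values: router.txt.
The important point: shard.gen recomputes to an identical value, and the output ends up unchanged.

Initial pass — values computed on the first demand:
  filter.gen = absv(-8) = 8
  shard.gen = max2(-2, 8) = 8
  export.gen = mul(-6, 8) = -48
  sync.gen = neg(-6) = 6
  west.gen = max2(-6, -8) = -6
  deps.gen = min2(-6, 8) = -6
  east.gen = min2(-48, -6) = -48
  gamma.gen = max2(-6, -48) = -6
  patch.gen = min2(6, -6) = -6
  south.gen = mul(-6, 8) = -48
  build.gen = min2(-6, -48) = -48
  model.gen = sub(-48, -8) = -40
  merge.gen = min2(-6, -40) = -40

Second demand — change propagation:
  shard.gen: re-runs because router.txt -2->-4; new result 8 (unchanged).
  export.gen: re-examined; everything it read last time is the same (link.txt unchanged, shard.gen unchanged) — cache -48 kept, no run.
  east.gen: re-examined; everything it read last time is the same (export.gen unchanged, west.gen unchanged) — cache -48 kept, no run.
  gamma.gen: re-examined; everything it read last time is the same (deps.gen unchanged, east.gen unchanged) — cache -6 kept, no run.
  patch.gen: re-examined; everything it read last time is the same (sync.gen unchanged, gamma.gen unchanged) — cache -6 kept, no run.
  south.gen: re-examined; everything it read last time is the same (patch.gen unchanged, shard.gen unchanged) — cache -48 kept, no run.
  build.gen: re-examined; everything it read last time is the same (deps.gen unchanged, south.gen unchanged) — cache -48 kept, no run.
  model.gen: re-examined; everything it read last time is the same (build.gen unchanged, trace.txt unchanged) — cache -40 kept, no run.
  merge.gen: re-examined; everything it read last time is the same (gamma.gen unchanged, model.gen unchanged) — cache -40 kept, no run.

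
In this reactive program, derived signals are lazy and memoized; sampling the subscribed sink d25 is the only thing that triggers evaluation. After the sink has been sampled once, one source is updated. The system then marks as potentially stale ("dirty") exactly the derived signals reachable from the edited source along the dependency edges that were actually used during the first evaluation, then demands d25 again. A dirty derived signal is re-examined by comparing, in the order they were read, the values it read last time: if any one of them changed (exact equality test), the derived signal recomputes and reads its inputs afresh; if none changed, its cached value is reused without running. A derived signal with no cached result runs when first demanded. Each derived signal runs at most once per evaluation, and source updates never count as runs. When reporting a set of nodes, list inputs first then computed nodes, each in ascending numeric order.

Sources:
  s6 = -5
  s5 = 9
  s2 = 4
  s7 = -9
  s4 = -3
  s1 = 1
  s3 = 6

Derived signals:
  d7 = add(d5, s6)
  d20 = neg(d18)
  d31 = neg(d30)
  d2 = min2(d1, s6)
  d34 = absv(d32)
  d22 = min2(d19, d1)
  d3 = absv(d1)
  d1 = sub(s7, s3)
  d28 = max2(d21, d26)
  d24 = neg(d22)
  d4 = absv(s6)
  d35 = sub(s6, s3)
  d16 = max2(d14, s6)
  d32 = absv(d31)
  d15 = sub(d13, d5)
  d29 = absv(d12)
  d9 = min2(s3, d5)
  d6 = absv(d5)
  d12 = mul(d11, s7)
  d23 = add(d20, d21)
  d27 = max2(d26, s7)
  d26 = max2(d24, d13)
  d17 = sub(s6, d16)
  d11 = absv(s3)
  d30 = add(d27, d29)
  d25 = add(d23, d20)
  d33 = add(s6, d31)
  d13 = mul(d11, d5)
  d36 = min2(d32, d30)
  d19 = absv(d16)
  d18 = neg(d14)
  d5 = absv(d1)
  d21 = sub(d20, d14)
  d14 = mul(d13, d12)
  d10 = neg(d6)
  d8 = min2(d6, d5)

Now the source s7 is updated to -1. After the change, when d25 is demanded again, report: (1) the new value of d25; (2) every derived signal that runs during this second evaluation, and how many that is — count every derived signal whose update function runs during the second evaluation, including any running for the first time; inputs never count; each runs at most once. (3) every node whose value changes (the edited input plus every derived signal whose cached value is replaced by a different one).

Demanding d25 again yields -504.
10 derived signals run: d1, d5, d12, d13, d14, d18, d20, d21, d23, d25.
The nodes whose values change: s7, d1, d5, d12, d13, d14, d18, d20, d23, d25.

First demand of the output computes:
  d1 = sub(-9, 6) = -15
  d5 = absv(-15) = 15
  d11 = absv(6) = 6
  d12 = mul(6, -9) = -54
  d13 = mul(6, 15) = 90
  d14 = mul(90, -54) = -4860
  d18 = neg(-4860) = 4860
  d20 = neg(4860) = -4860
  d21 = sub(-4860, -4860) = 0
  d23 = add(-4860, 0) = -4860
  d25 = add(-4860, -4860) = -9720

After the edit, cleaning proceeds:
  d1: a read changed (s7 -9->-1) — executes, giving -7.
  d5: a read changed (d1 -15->-7) — executes, giving 7.
  d12: a read changed (s7 -9->-1) — executes, giving -6.
  d13: a read changed (d5 15->7) — executes, giving 42.
  d14: a read changed (d13 90->42; d12 -54->-6) — executes, giving -252.
  d18: a read changed (d14 -4860->-252) — executes, giving 252.
  d20: a read changed (d18 4860->252) — executes, giving -252.
  d21: a read changed (d20 -4860->-252; d14 -4860->-252) — executes, giving 0 — identical to its old value.
  d23: a read changed (d20 -4860->-252) — executes, giving -252.
  d25: a read changed (d23 -4860->-252; d20 -4860->-252) — executes, giving -504.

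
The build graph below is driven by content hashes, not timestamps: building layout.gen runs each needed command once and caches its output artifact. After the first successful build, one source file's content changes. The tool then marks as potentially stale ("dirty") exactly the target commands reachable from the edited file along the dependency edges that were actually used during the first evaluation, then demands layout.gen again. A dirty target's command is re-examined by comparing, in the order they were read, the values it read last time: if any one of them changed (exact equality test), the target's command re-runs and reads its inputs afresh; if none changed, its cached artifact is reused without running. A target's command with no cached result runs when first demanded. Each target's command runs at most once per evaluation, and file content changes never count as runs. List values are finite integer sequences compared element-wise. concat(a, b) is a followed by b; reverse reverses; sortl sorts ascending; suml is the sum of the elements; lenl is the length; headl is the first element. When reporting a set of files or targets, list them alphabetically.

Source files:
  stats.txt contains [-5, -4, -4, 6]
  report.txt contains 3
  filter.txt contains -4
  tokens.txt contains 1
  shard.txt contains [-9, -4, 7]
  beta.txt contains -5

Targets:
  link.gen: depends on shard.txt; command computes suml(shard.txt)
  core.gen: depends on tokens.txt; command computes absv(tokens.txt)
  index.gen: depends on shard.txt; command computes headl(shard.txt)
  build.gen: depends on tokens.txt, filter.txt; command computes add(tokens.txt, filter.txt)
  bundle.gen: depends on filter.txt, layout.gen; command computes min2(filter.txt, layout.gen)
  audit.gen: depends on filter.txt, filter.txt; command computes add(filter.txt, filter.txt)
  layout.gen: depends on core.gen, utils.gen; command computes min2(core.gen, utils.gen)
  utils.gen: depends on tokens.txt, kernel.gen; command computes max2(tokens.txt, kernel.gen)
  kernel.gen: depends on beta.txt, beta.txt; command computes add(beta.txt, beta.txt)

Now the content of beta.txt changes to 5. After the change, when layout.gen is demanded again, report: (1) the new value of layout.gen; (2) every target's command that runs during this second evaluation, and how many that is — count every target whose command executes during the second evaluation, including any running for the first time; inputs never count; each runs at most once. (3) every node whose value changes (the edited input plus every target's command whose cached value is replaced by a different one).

layout.gen now evaluates to 1.
Run set: kernel.gen, layout.gen, utils.gen (3 run).
Changed values: beta.txt, kernel.gen, utils.gen.

Initial pass — values computed on the first demand:
  core.gen = absv(1) = 1
  kernel.gen = add(-5, -5) = -10
  utils.gen = max2(1, -10) = 1
  layout.gen = min2(1, 1) = 1

Second demand — change propagation:
  kernel.gen: re-runs because beta.txt -5->5; beta.txt -5->5; new result 10.
  utils.gen: re-runs because kernel.gen -10->10; new result 10.
  layout.gen: re-runs because utils.gen 1->10; new result 1 (unchanged).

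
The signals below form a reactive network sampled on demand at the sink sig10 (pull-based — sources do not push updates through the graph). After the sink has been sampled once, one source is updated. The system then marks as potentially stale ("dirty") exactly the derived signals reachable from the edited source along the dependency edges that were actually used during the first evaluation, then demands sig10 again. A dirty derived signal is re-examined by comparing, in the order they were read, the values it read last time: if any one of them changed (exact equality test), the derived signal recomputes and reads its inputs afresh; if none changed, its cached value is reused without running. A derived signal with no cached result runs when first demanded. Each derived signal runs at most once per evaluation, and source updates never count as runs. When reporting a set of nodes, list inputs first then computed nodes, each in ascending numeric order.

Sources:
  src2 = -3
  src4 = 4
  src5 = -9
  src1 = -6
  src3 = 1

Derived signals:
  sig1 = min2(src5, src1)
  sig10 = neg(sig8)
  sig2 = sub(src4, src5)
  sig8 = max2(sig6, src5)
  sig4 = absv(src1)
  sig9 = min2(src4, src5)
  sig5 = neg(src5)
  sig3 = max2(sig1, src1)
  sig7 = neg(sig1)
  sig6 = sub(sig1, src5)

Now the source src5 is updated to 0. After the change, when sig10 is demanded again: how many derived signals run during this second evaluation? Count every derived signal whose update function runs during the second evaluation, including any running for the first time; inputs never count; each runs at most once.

Initial pass — values computed on the first demand:
  sig1 = min2(-9, -6) = -9
  sig6 = sub(-9, -9) = 0
  sig8 = max2(0, -9) = 0
  sig10 = neg(0) = 0

Second demand — change propagation:
  sig1: re-runs because src5 -9->0; new result -6.
  sig6: re-runs because sig1 -9->-6; src5 -9->0; new result -6.
  sig8: re-runs because sig6 0->-6; src5 -9->0; new result 0 (unchanged).
  sig10: re-examined; everything it read last time is the same (sig8 unchanged) — cache 0 kept, no run.

The important point: sig8 recomputes to an identical value, and the output ends up unchanged.

Run set: sig1, sig6, sig8 (3 run).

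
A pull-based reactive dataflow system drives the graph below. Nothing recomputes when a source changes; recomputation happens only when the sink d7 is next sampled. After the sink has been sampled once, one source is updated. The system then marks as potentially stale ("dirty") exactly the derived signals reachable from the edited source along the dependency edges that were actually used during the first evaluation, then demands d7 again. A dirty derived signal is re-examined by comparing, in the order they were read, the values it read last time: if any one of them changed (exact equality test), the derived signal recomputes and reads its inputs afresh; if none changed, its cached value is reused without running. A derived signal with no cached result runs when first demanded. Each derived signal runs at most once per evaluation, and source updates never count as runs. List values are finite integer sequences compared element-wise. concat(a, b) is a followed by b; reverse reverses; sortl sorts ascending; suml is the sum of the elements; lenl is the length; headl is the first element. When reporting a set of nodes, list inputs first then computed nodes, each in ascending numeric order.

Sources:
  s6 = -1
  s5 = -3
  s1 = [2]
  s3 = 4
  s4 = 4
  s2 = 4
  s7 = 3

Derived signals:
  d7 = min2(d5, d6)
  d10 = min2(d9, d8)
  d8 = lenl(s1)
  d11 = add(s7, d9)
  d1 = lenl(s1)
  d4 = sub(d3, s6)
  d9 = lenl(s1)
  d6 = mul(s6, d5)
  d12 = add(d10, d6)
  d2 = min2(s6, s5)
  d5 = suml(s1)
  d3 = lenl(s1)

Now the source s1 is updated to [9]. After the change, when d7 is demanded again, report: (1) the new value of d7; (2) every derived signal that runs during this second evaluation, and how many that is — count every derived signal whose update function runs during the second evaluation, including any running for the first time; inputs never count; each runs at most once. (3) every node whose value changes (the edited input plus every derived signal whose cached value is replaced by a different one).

New value of d7: -9.
Derived signals that run: d5, d6, d7 — 3 in total.
Values that change: s1, d5, d6, d7.

First evaluation (everything demanded from the output):
  d5 = suml([2]) = 2
  d6 = mul(-1, 2) = -2
  d7 = min2(2, -2) = -2

Propagation after the edit:
  d5: runs — s1 [2]->[9]; result 9.
  d6: runs — d5 2->9; result -9.
  d7: runs — d5 2->9; d6 -2->-9; result -9.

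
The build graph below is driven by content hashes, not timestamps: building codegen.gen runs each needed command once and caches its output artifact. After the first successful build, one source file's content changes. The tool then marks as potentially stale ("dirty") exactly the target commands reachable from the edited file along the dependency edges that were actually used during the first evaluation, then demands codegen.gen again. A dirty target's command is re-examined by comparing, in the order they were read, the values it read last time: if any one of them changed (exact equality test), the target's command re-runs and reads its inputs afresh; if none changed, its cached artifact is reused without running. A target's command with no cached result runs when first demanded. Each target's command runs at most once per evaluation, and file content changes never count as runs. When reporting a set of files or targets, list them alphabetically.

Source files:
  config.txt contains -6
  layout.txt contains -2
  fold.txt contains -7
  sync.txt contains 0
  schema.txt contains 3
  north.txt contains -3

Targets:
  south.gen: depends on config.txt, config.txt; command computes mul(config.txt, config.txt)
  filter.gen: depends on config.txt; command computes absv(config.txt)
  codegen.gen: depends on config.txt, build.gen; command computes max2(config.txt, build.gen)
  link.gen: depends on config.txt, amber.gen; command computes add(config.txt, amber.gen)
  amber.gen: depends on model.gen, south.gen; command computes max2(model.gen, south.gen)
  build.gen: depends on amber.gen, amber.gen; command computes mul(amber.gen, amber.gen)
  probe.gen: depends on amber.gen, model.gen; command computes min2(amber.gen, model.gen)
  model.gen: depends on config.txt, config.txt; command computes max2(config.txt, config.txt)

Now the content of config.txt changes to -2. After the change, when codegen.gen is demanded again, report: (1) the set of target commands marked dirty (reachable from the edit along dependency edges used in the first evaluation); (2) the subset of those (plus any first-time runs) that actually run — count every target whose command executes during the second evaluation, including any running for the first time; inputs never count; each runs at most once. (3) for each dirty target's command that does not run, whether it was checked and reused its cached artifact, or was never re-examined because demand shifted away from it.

Dirty set: amber.gen, build.gen, codegen.gen, model.gen, south.gen.
Run set: amber.gen, build.gen, codegen.gen, model.gen, south.gen (5 run).
All dirty target commands ended up running.

Initial pass — values computed on the first demand:
  model.gen = max2(-6, -6) = -6
  south.gen = mul(-6, -6) = 36
  amber.gen = max2(-6, 36) = 36
  build.gen = mul(36, 36) = 1296
  codegen.gen = max2(-6, 1296) = 1296

Second demand — change propagation:
  model.gen: re-runs because config.txt -6->-2; config.txt -6->-2; new result -2.
  south.gen: re-runs because config.txt -6->-2; config.txt -6->-2; new result 4.
  amber.gen: re-runs because model.gen -6->-2; south.gen 36->4; new result 4.
  build.gen: re-runs because amber.gen 36->4; amber.gen 36->4; new result 16.
  codegen.gen: re-runs because config.txt -6->-2; build.gen 1296->16; new result 16.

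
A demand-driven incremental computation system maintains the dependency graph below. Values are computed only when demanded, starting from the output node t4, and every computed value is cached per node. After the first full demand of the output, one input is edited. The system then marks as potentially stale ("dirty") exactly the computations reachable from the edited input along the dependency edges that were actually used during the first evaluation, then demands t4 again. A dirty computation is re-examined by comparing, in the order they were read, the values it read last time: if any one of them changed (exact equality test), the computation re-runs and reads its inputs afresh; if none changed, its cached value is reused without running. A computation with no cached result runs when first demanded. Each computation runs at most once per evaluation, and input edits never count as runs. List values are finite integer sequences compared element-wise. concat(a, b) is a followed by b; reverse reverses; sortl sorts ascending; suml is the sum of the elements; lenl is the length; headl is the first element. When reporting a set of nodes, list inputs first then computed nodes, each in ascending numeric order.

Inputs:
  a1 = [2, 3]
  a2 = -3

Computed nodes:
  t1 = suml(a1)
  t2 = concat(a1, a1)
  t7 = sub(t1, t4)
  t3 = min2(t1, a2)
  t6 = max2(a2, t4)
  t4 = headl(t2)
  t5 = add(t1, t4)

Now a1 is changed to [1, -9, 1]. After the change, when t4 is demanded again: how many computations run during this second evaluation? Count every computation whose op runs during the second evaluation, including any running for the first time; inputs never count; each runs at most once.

First evaluation (everything demanded from the output):
  t2 = concat([2, 3], [2, 3]) = [2, 3, 2, 3]
  t4 = headl([2, 3, 2, 3]) = 2

Propagation after the edit:
  t2: runs — a1 [2, 3]->[1, -9, 1]; a1 [2, 3]->[1, -9, 1]; result [1, -9, 1, 1, -9, 1].
  t4: runs — t2 [2, 3, 2, 3]->[1, -9, 1, 1, -9, 1]; result 1.

Computations that run: t2, t4 — 2 in total.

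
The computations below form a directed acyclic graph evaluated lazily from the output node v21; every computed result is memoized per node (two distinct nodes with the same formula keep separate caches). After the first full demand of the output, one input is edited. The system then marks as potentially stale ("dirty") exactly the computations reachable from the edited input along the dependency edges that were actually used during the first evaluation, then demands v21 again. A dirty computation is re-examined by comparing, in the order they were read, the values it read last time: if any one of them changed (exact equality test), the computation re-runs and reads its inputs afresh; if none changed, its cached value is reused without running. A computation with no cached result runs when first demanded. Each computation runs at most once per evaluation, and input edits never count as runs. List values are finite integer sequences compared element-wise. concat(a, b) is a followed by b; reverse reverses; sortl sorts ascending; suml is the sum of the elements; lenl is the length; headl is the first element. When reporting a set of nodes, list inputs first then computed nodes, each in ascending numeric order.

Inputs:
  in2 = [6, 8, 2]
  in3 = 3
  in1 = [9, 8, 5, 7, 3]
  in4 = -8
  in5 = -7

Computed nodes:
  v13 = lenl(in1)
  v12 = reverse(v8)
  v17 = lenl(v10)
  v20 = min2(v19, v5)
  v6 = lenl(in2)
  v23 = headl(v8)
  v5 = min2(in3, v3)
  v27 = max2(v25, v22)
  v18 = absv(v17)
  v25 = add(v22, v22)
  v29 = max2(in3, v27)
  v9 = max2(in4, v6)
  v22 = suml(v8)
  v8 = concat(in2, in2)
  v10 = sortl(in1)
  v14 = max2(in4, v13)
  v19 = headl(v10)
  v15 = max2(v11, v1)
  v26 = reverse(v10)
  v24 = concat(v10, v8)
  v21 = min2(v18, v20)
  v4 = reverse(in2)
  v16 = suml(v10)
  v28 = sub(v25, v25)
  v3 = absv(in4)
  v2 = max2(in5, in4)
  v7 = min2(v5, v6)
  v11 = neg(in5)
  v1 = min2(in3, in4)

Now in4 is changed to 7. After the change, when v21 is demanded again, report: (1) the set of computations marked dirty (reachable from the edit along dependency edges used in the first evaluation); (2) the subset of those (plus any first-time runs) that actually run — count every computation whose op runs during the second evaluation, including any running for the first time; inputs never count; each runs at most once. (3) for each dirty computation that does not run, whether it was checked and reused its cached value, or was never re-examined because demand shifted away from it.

First demand of the output computes:
  v3 = absv(-8) = 8
  v5 = min2(3, 8) = 3
  v10 = sortl([9, 8, 5, 7, 3]) = [3, 5, 7, 8, 9]
  v17 = lenl([3, 5, 7, 8, 9]) = 5
  v18 = absv(5) = 5
  v19 = headl([3, 5, 7, 8, 9]) = 3
  v20 = min2(3, 3) = 3
  v21 = min2(5, 3) = 3

After the edit, cleaning proceeds:
  v3: a read changed (in4 -8->7) — executes, giving 7.
  v5: a read changed (v3 8->7) — executes, giving 3 — identical to its old value.
  v20: dirty, but its reads are unchanged (v19 unchanged, v5 unchanged); cached 3 stands.
  v21: dirty, but its reads are unchanged (v18 unchanged, v20 unchanged); cached 3 stands.

Note the absorption at v5: it re-runs yet its value is the same, leaving the output's value untouched.

The edit dirties: v3, v5, v20, v21.
2 computations run: v3, v5.
Cache hits after checking: v20, v21.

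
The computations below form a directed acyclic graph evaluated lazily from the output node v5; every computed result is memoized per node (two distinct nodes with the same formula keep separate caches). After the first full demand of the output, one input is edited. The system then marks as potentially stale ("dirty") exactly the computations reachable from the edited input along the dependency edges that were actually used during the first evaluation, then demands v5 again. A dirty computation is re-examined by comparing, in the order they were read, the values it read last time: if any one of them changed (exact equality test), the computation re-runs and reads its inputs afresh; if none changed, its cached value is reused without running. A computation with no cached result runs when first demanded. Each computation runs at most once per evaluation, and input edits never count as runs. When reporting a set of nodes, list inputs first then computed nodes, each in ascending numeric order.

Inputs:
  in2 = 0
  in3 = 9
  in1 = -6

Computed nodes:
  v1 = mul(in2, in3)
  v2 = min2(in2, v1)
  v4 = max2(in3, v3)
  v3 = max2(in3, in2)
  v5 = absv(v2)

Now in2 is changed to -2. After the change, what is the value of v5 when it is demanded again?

Demanding v5 again yields 18.

First demand of the output computes:
  v1 = mul(0, 9) = 0
  v2 = min2(0, 0) = 0
  v5 = absv(0) = 0

After the edit, cleaning proceeds:
  v1: a read changed (in2 0->-2) — executes, giving -18.
  v2: a read changed (in2 0->-2; v1 0->-18) — executes, giving -18.
  v5: a read changed (v2 0->-18) — executes, giving 18.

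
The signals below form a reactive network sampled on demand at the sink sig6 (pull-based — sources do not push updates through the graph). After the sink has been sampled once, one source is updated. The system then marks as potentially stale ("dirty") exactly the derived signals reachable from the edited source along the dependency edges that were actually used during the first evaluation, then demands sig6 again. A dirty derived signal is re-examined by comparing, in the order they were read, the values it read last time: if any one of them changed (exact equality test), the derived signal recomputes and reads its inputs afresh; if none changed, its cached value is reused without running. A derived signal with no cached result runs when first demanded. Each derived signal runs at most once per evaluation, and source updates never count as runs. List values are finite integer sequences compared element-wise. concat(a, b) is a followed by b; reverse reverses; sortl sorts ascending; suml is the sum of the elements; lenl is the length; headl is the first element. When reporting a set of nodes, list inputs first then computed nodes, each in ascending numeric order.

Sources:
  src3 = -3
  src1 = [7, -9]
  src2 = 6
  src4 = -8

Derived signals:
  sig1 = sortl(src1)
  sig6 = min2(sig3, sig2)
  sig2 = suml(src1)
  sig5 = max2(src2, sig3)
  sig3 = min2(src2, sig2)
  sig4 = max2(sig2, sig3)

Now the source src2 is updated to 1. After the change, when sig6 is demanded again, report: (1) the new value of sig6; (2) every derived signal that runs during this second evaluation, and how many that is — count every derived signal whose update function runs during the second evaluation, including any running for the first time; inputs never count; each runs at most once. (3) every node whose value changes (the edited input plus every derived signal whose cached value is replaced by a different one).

Initial pass — values computed on the first demand:
  sig2 = suml([7, -9]) = -2
  sig3 = min2(6, -2) = -2
  sig6 = min2(-2, -2) = -2

Second demand — change propagation:
  sig3: re-runs because src2 6->1; new result -2 (unchanged).
  sig6: re-examined; everything it read last time is the same (sig3 unchanged, sig2 unchanged) — cache -2 kept, no run.

The important point: sig3 recomputes to an identical value, and the output ends up unchanged.

sig6 now evaluates to -2.
Run set: sig3 (1 run).
Changed values: src2.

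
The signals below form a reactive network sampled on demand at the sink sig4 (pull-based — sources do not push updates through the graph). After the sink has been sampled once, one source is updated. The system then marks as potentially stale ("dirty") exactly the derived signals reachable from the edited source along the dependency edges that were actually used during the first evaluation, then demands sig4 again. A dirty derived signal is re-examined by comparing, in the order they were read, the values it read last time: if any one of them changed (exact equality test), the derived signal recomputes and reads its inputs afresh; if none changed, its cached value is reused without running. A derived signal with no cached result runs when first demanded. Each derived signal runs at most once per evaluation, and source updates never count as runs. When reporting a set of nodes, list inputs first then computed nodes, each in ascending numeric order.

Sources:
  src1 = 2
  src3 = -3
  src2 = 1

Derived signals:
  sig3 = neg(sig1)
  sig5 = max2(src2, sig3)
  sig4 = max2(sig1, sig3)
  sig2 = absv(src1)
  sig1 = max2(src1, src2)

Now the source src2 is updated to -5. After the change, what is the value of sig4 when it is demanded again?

Initial pass — values computed on the first demand:
  sig1 = max2(2, 1) = 2
  sig3 = neg(2) = -2
  sig4 = max2(2, -2) = 2

Second demand — change propagation:
  sig1: re-runs because src2 1->-5; new result 2 (unchanged).
  sig3: re-examined; everything it read last time is the same (sig1 unchanged) — cache -2 kept, no run.
  sig4: re-examined; everything it read last time is the same (sig1 unchanged, sig3 unchanged) — cache 2 kept, no run.

The important point: sig1 recomputes to an identical value, and the output ends up unchanged.

sig4 now evaluates to 2.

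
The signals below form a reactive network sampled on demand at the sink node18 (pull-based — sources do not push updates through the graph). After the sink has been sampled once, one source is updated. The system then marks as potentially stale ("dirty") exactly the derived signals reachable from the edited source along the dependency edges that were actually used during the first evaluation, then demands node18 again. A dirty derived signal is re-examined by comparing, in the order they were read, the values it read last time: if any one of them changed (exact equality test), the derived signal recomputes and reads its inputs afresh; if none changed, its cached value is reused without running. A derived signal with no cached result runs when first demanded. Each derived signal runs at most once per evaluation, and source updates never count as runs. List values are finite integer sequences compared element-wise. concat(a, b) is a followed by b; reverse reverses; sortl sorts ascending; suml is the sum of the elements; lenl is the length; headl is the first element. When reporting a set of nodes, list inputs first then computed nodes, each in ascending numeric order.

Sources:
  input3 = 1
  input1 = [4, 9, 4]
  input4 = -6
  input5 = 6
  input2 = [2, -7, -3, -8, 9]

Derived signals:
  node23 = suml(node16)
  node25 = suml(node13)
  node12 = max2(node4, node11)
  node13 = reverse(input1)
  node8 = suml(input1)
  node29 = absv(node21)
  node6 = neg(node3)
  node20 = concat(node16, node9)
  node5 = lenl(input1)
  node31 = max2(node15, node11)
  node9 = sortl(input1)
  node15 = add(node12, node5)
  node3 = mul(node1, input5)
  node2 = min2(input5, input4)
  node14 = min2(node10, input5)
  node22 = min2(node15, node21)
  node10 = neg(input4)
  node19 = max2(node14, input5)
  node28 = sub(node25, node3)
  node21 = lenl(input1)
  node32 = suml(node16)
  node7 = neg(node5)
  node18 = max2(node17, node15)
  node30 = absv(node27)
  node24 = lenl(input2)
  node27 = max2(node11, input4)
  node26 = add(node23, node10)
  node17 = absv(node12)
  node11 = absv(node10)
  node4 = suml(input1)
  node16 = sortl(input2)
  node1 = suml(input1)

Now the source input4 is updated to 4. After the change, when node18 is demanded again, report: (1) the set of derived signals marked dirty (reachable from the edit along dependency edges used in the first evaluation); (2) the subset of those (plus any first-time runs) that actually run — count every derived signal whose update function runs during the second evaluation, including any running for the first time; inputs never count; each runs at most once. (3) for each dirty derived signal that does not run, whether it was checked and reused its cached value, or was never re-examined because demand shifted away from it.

Dirty set: node10, node11, node12, node15, node17, node18.
Run set: node10, node11, node12 (3 run).
Re-examined without running (cache reused): node15, node17, node18.
The important point: node12 recomputes to an identical value, and the output ends up unchanged.

Initial pass — values computed on the first demand:
  node4 = suml([4, 9, 4]) = 17
  node5 = lenl([4, 9, 4]) = 3
  node10 = neg(-6) = 6
  node11 = absv(6) = 6
  node12 = max2(17, 6) = 17
  node15 = add(17, 3) = 20
  node17 = absv(17) = 17
  node18 = max2(17, 20) = 20

Second demand — change propagation:
  node10: re-runs because input4 -6->4; new result -4.
  node11: re-runs because node10 6->-4; new result 4.
  node12: re-runs because node11 6->4; new result 17 (unchanged).
  node15: re-examined; everything it read last time is the same (node12 unchanged, node5 unchanged) — cache 20 kept, no run.
  node17: re-examined; everything it read last time is the same (node12 unchanged) — cache 17 kept, no run.
  node18: re-examined; everything it read last time is the same (node17 unchanged, node15 unchanged) — cache 20 kept, no run.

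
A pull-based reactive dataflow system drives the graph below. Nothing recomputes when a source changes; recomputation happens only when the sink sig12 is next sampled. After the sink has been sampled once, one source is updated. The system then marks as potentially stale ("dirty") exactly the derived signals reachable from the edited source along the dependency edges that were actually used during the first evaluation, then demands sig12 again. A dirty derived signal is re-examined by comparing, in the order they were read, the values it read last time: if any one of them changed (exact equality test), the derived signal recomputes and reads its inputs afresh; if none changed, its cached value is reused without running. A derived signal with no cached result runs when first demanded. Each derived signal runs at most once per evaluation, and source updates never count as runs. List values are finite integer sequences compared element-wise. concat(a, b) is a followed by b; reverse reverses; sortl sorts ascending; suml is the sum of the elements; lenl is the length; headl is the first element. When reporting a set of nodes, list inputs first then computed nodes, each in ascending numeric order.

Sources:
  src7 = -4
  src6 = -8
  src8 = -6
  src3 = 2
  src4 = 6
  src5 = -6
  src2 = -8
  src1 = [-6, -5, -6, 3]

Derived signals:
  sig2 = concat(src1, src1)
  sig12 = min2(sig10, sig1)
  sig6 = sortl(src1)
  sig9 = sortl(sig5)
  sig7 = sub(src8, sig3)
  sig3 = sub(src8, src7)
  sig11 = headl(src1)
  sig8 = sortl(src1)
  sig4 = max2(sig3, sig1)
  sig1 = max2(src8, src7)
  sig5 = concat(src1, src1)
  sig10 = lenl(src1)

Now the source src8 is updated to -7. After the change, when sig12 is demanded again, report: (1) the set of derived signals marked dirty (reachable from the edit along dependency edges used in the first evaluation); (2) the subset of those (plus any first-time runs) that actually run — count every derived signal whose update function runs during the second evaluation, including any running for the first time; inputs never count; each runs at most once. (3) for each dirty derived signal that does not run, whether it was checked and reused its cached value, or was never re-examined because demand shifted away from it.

Marked dirty: sig1, sig12.
Derived signals that run: sig1 — 1 in total.
Checked but reused from cache: sig12.
Key observation: the change is absorbed at sig1 — it re-runs but produces the same value, and the output's value is unchanged.

First evaluation (everything demanded from the output):
  sig1 = max2(-6, -4) = -4
  sig10 = lenl([-6, -5, -6, 3]) = 4
  sig12 = min2(4, -4) = -4

Propagation after the edit:
  sig1: runs — src8 -6->-7; result -4 (same value as before).
  sig12: checked — values it read are unchanged (sig10 unchanged, sig1 unchanged); reused cached -4 without running.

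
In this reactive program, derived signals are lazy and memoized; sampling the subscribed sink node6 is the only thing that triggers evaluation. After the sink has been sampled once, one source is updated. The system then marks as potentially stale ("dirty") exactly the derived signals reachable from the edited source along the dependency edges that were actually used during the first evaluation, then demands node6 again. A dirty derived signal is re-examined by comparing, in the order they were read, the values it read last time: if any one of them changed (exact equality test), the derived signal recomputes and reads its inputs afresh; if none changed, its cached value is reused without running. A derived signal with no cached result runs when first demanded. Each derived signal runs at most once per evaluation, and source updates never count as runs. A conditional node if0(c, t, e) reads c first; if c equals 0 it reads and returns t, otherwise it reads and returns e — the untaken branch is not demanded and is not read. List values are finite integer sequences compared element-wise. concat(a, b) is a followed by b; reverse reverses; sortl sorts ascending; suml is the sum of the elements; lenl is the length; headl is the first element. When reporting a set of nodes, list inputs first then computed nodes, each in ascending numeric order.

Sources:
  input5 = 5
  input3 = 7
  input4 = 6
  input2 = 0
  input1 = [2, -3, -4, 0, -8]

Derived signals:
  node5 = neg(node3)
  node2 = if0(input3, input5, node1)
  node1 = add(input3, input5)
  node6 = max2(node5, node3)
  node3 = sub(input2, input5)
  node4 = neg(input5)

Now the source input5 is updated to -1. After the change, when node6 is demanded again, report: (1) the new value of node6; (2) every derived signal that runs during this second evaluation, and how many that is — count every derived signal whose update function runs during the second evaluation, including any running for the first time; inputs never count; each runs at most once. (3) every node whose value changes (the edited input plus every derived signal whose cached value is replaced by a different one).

Demanding node6 again yields 1.
3 derived signals run: node3, node5, node6.
The nodes whose values change: input5, node3, node5, node6.

First demand of the output computes:
  node3 = sub(0, 5) = -5
  node5 = neg(-5) = 5
  node6 = max2(5, -5) = 5

After the edit, cleaning proceeds:
  node3: a read changed (input5 5->-1) — executes, giving 1.
  node5: a read changed (node3 -5->1) — executes, giving -1.
  node6: a read changed (node5 5->-1; node3 -5->1) — executes, giving 1.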